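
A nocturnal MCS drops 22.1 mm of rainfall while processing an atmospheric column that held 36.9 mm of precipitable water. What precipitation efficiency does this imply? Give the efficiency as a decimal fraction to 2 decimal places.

ε = rainfall / PW = 22.1 / 36.9 = 0.60.

ε ≈ 0.60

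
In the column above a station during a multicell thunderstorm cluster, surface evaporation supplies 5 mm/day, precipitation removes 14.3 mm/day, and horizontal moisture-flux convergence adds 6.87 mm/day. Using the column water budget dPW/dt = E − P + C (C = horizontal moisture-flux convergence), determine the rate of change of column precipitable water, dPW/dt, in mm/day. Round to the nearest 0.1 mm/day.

dPW/dt ≈ -2.4 mm/day

dPW/dt = E − P + C = 5 − 14.3 + (6.87) = -2.4 mm/day.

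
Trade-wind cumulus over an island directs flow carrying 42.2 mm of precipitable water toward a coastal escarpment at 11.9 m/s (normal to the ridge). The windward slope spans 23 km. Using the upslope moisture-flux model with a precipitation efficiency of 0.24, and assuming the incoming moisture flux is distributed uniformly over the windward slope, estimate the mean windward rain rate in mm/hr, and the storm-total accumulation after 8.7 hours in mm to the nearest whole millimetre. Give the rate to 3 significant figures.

Incoming column moisture flux per unit ridge length: F = V × PW = 11.9 × 42.2 = 502.18 mm·m/s.
Spread over the 23 km slope with efficiency ε = 0.24: R = ε·F/W = 0.24 × 502.18 / 23000 m = 5.240e-03 mm/s.
R = 5.240e-03 × 3600 = 18.9 mm/hr.
Over 8.7 h: total = 18.9 × 8.7 = 164.43 ≈ 164 mm.

R ≈ 18.9 mm/hr; total ≈ 164 mm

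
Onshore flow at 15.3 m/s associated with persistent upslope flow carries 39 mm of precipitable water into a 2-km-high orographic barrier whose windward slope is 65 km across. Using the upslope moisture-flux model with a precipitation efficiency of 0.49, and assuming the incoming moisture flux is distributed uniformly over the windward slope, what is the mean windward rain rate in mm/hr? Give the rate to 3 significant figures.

R ≈ 16.2 mm/hr

Incoming column moisture flux per unit ridge length: F = V × PW = 15.3 × 39 = 596.7 mm·m/s.
Spread over the 65 km slope with efficiency ε = 0.49: R = ε·F/W = 0.49 × 596.7 / 65000 m = 4.498e-03 mm/s.
R = 4.498e-03 × 3600 = 16.2 mm/hr.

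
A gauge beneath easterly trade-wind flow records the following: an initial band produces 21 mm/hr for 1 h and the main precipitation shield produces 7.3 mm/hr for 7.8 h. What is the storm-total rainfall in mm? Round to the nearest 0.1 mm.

total ≈ 77.9 mm

Total = Σ Rᵢ Δtᵢ = 21 × 1 + 7.3 × 7.8
      = 21 + 56.94 = 77.9 mm.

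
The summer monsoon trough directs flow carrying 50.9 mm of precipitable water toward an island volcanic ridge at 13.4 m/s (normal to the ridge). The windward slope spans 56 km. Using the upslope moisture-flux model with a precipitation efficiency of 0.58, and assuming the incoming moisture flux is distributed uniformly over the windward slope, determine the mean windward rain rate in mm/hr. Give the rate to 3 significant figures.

Incoming column moisture flux per unit ridge length: F = V × PW = 13.4 × 50.9 = 682.06 mm·m/s.
Spread over the 56 km slope with efficiency ε = 0.58: R = ε·F/W = 0.58 × 682.06 / 56000 m = 7.064e-03 mm/s.
R = 7.064e-03 × 3600 = 25.4 mm/hr.

R ≈ 25.4 mm/hr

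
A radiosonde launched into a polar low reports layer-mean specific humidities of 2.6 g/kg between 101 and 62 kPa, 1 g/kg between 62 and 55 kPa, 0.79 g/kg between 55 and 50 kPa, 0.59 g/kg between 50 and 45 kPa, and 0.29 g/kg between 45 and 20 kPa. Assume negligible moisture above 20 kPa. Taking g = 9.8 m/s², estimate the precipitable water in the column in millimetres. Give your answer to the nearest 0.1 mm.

PW ≈ 12.5 mm

Precipitable water is the column-integrated vapour mass per unit area: PW = (1/g) Σ q̄ Δp, with q in kg/kg and Δp in Pa (1 kg/m² of water = 1 mm).
Layer 101–62 kPa: Δp = 390 hPa = 39000 Pa, q̄ = 0.0026 kg/kg → 0.0026 × 39000 / 9.8 = 10.35 mm
Layer 62–55 kPa: Δp = 70 hPa = 7000 Pa, q̄ = 0.001 kg/kg → 0.001 × 7000 / 9.8 = 0.71 mm
Layer 55–50 kPa: Δp = 50 hPa = 5000 Pa, q̄ = 0.00079 kg/kg → 0.00079 × 5000 / 9.8 = 0.40 mm
Layer 50–45 kPa: Δp = 50 hPa = 5000 Pa, q̄ = 0.00059 kg/kg → 0.00059 × 5000 / 9.8 = 0.30 mm
Layer 45–20 kPa: Δp = 250 hPa = 25000 Pa, q̄ = 0.00029 kg/kg → 0.00029 × 25000 / 9.8 = 0.74 mm
PW = 10.35 + 0.71 + 0.40 + 0.30 + 0.74 = 12.50 ≈ 12.5 mm.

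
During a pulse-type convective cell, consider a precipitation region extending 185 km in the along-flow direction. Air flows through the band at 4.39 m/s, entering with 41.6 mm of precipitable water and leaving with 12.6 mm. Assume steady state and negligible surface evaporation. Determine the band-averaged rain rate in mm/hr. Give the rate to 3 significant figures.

Column moisture flux per unit crosswind length is F = V × PW.
Inflow: F_in = 4.39 × 41.6 = 182.624 mm·m/s
Outflow: F_out = 4.39 × 12.6 = 55.314 mm·m/s
Steady-state rate R = (F_in − F_out)/L = (182.624 − 55.314) / 185000 m = 6.882e-04 mm/s.
R = 6.882e-04 × 3600 = 2.48 mm/hr.

R ≈ 2.48 mm/hr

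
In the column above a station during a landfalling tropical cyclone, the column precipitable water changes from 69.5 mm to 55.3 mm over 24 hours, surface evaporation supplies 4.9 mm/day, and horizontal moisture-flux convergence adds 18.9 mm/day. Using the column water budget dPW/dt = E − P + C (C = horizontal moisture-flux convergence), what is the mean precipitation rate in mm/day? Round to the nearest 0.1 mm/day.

dPW/dt = (55.3 − 69.5) mm / (24/24 day) = -14.200 mm/day.
P = E + C − dPW/dt = 4.9 + (18.9) − (-14.200) = 38.0 mm/day.

P ≈ 38.0 mm/day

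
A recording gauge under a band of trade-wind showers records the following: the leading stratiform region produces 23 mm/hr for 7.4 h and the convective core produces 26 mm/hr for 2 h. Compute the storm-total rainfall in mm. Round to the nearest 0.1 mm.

total ≈ 222.2 mm

Total = Σ Rᵢ Δtᵢ = 23 × 7.4 + 26 × 2
      = 170.2 + 52 = 222.2 mm.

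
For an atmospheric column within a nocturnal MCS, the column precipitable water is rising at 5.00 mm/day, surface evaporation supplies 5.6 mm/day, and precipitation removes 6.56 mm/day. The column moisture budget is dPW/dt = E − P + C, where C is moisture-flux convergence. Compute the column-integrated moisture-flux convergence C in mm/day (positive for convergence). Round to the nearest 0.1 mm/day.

C ≈ 6.0 mm/day

dPW/dt = +5.00 mm/day.
C = dPW/dt − E + P = (+5.00) − 5.6 + 6.56 = 6.0 mm/day.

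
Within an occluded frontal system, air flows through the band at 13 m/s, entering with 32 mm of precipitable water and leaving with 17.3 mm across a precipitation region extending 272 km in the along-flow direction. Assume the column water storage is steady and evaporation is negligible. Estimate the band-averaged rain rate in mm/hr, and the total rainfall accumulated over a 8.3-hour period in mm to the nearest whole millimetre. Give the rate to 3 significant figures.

Column moisture flux per unit crosswind length is F = V × PW.
Inflow: F_in = 13 × 32 = 416 mm·m/s
Outflow: F_out = 13 × 17.3 = 224.9 mm·m/s
Steady-state rate R = (F_in − F_out)/L = (416 − 224.9) / 272000 m = 7.026e-04 mm/s.
R = 7.026e-04 × 3600 = 2.53 mm/hr.
Over 8.3 h: total = 2.53 × 8.3 = 20.999 ≈ 21 mm.

R ≈ 2.53 mm/hr; total ≈ 21 mm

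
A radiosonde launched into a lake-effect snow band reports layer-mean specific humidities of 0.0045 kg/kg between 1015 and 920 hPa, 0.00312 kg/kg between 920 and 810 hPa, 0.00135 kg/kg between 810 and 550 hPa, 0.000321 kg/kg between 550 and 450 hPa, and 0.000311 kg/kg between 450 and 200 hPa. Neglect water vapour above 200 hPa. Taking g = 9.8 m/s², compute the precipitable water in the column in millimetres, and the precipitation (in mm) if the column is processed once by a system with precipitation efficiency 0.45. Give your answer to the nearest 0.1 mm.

Precipitable water is the column-integrated vapour mass per unit area: PW = (1/g) Σ q̄ Δp, with q in kg/kg and Δp in Pa (1 kg/m² of water = 1 mm).
Layer 1015–920 hPa: Δp = 95 hPa = 9500 Pa, q̄ = 0.0045 kg/kg → 0.0045 × 9500 / 9.8 = 4.36 mm
Layer 920–810 hPa: Δp = 110 hPa = 11000 Pa, q̄ = 0.00312 kg/kg → 0.00312 × 11000 / 9.8 = 3.50 mm
Layer 810–550 hPa: Δp = 260 hPa = 26000 Pa, q̄ = 0.00135 kg/kg → 0.00135 × 26000 / 9.8 = 3.58 mm
Layer 550–450 hPa: Δp = 100 hPa = 10000 Pa, q̄ = 0.000321 kg/kg → 0.000321 × 10000 / 9.8 = 0.33 mm
Layer 450–200 hPa: Δp = 250 hPa = 25000 Pa, q̄ = 0.000311 kg/kg → 0.000311 × 25000 / 9.8 = 0.79 mm
PW = 4.36 + 3.50 + 3.58 + 0.33 + 0.79 = 12.56 ≈ 12.6 mm.
Precipitation = ε × PW = 0.45 × 12.6 = 5.7 mm.

PW ≈ 12.6 mm; precipitation ≈ 5.7 mm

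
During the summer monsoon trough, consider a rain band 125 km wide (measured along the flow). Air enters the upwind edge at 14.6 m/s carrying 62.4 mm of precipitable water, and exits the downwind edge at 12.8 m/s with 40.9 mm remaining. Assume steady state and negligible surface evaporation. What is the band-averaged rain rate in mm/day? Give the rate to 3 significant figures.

Column moisture flux per unit crosswind length is F = V × PW.
Inflow: F_in = 14.6 × 62.4 = 911.04 mm·m/s
Outflow: F_out = 12.8 × 40.9 = 523.52 mm·m/s
Steady-state rate R = (F_in − F_out)/L = (911.04 − 523.52) / 125000 m = 3.100e-03 mm/s.
R = 3.100e-03 × 3600 × 24 = 268 mm/day.

R ≈ 268 mm/day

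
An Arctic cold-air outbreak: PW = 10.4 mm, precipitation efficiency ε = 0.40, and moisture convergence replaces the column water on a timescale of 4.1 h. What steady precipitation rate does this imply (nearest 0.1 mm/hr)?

Each overturning extracts ε × PW = 0.40 × 10.4 = 4.16 mm.
Rate = ε·PW / τ = 4.16 / 4.1 h = 1.0 mm/hr.

R ≈ 1.0 mm/hr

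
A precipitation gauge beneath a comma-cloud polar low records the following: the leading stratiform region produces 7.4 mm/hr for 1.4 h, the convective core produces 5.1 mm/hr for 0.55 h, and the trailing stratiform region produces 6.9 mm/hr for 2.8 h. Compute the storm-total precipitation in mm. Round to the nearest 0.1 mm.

total ≈ 32.5 mm

Total = Σ Rᵢ Δtᵢ = 7.4 × 1.4 + 5.1 × 0.55 + 6.9 × 2.8
      = 10.36 + 2.805 + 19.32 = 32.5 mm.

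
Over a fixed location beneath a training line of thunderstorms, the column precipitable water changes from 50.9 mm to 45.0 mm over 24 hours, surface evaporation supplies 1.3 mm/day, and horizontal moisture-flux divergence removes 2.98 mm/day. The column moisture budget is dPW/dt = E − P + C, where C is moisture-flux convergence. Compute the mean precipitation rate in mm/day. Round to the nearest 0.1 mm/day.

P ≈ 4.2 mm/day

dPW/dt = (45.0 − 50.9) mm / (24/24 day) = -5.900 mm/day.
P = E + C − dPW/dt = 1.3 + (-2.98) − (-5.900) = 4.2 mm/day.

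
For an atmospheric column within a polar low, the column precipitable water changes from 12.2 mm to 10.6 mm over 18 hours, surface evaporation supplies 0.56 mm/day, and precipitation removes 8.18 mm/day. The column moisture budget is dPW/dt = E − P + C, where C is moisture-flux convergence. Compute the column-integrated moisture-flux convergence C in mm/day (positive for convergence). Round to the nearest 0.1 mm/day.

C ≈ 5.5 mm/day

dPW/dt = (10.6 − 12.2) mm / (18/24 day) = -2.133 mm/day.
C = dPW/dt − E + P = (-2.133) − 0.56 + 8.18 = 5.5 mm/day.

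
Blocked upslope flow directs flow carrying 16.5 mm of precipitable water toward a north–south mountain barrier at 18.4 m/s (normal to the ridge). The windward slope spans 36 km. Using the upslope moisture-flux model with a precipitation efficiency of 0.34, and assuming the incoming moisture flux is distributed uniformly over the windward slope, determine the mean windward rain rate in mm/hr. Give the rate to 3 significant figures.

R ≈ 10.3 mm/hr

Incoming column moisture flux per unit ridge length: F = V × PW = 18.4 × 16.5 = 303.6 mm·m/s.
Spread over the 36 km slope with efficiency ε = 0.34: R = ε·F/W = 0.34 × 303.6 / 36000 m = 2.867e-03 mm/s.
R = 2.867e-03 × 3600 = 10.3 mm/hr.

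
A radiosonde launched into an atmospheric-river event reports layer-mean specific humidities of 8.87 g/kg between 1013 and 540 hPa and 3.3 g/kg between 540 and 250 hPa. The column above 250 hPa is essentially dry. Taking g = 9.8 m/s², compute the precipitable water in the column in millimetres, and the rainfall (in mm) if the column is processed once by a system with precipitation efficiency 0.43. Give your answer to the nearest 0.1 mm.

PW ≈ 52.6 mm; rainfall ≈ 22.6 mm

Precipitable water is the column-integrated vapour mass per unit area: PW = (1/g) Σ q̄ Δp, with q in kg/kg and Δp in Pa (1 kg/m² of water = 1 mm).
Layer 1013–540 hPa: Δp = 473 hPa = 47300 Pa, q̄ = 0.00887 kg/kg → 0.00887 × 47300 / 9.8 = 42.81 mm
Layer 540–250 hPa: Δp = 290 hPa = 29000 Pa, q̄ = 0.0033 kg/kg → 0.0033 × 29000 / 9.8 = 9.77 mm
PW = 42.81 + 9.77 = 52.58 ≈ 52.6 mm.
Rainfall = ε × PW = 0.43 × 52.6 = 22.6 mm.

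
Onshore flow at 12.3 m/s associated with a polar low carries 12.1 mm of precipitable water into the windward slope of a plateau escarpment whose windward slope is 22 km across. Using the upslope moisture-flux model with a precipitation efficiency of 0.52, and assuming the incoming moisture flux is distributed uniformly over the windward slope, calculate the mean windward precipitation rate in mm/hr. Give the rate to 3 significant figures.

R ≈ 12.7 mm/hr

Incoming column moisture flux per unit ridge length: F = V × PW = 12.3 × 12.1 = 148.83 mm·m/s.
Spread over the 22 km slope with efficiency ε = 0.52: R = ε·F/W = 0.52 × 148.83 / 22000 m = 3.518e-03 mm/s.
R = 3.518e-03 × 3600 = 12.7 mm/hr.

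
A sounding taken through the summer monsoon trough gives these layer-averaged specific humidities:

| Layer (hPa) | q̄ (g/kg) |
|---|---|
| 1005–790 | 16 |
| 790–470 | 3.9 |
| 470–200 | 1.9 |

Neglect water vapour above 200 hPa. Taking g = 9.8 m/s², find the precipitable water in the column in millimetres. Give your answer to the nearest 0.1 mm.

PW ≈ 53.1 mm

Precipitable water is the column-integrated vapour mass per unit area: PW = (1/g) Σ q̄ Δp, with q in kg/kg and Δp in Pa (1 kg/m² of water = 1 mm).
Layer 1005–790 hPa: Δp = 215 hPa = 21500 Pa, q̄ = 0.016 kg/kg → 0.016 × 21500 / 9.8 = 35.10 mm
Layer 790–470 hPa: Δp = 320 hPa = 32000 Pa, q̄ = 0.0039 kg/kg → 0.0039 × 32000 / 9.8 = 12.73 mm
Layer 470–200 hPa: Δp = 270 hPa = 27000 Pa, q̄ = 0.0019 kg/kg → 0.0019 × 27000 / 9.8 = 5.23 mm
PW = 35.10 + 12.73 + 5.23 = 53.06 ≈ 53.1 mm.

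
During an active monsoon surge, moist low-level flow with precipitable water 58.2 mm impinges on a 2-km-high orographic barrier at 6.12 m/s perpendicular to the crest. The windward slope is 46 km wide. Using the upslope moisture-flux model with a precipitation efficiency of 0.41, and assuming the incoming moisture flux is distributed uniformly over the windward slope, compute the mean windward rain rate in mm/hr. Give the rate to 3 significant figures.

Incoming column moisture flux per unit ridge length: F = V × PW = 6.12 × 58.2 = 356.184 mm·m/s.
Spread over the 46 km slope with efficiency ε = 0.41: R = ε·F/W = 0.41 × 356.184 / 46000 m = 3.175e-03 mm/s.
R = 3.175e-03 × 3600 = 11.4 mm/hr.

R ≈ 11.4 mm/hr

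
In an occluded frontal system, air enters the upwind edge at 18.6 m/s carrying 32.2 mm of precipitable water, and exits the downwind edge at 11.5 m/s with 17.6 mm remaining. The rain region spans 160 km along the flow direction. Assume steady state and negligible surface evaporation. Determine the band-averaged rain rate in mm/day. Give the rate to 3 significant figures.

R ≈ 214 mm/day

Column moisture flux per unit crosswind length is F = V × PW.
Inflow: F_in = 18.6 × 32.2 = 598.92 mm·m/s
Outflow: F_out = 11.5 × 17.6 = 202.4 mm·m/s
Steady-state rate R = (F_in − F_out)/L = (598.92 − 202.4) / 160000 m = 2.478e-03 mm/s.
R = 2.478e-03 × 3600 × 24 = 214 mm/day.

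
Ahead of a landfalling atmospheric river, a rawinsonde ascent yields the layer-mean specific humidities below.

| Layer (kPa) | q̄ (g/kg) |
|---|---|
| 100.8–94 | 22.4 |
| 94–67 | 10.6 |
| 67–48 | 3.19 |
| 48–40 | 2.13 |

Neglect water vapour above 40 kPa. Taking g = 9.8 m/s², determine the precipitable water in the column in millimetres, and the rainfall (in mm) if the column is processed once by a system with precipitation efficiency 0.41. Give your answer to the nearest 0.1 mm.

PW ≈ 52.7 mm; rainfall ≈ 21.6 mm

Precipitable water is the column-integrated vapour mass per unit area: PW = (1/g) Σ q̄ Δp, with q in kg/kg and Δp in Pa (1 kg/m² of water = 1 mm).
Layer 100.8–94 kPa: Δp = 68 hPa = 6800 Pa, q̄ = 0.0224 kg/kg → 0.0224 × 6800 / 9.8 = 15.54 mm
Layer 94–67 kPa: Δp = 270 hPa = 27000 Pa, q̄ = 0.0106 kg/kg → 0.0106 × 27000 / 9.8 = 29.20 mm
Layer 67–48 kPa: Δp = 190 hPa = 19000 Pa, q̄ = 0.00319 kg/kg → 0.00319 × 19000 / 9.8 = 6.18 mm
Layer 48–40 kPa: Δp = 80 hPa = 8000 Pa, q̄ = 0.00213 kg/kg → 0.00213 × 8000 / 9.8 = 1.74 mm
PW = 15.54 + 29.20 + 6.18 + 1.74 = 52.66 ≈ 52.7 mm.
Rainfall = ε × PW = 0.41 × 52.7 = 21.6 mm.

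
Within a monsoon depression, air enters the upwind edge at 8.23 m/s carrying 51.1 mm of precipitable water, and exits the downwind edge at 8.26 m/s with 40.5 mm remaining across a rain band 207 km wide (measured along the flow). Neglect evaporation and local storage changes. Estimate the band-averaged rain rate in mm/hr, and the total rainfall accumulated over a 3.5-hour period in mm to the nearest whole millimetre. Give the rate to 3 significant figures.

Column moisture flux per unit crosswind length is F = V × PW.
Inflow: F_in = 8.23 × 51.1 = 420.553 mm·m/s
Outflow: F_out = 8.26 × 40.5 = 334.53 mm·m/s
Steady-state rate R = (F_in − F_out)/L = (420.553 − 334.53) / 207000 m = 4.156e-04 mm/s.
R = 4.156e-04 × 3600 = 1.50 mm/hr.
Over 3.5 h: total = 1.50 × 3.5 = 5.25 ≈ 5 mm.

R ≈ 1.50 mm/hr; total ≈ 5 mm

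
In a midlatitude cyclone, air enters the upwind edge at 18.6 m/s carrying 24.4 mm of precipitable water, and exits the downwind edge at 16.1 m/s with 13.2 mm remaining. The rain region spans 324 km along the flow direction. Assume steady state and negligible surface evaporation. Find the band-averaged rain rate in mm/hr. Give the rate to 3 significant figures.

Column moisture flux per unit crosswind length is F = V × PW.
Inflow: F_in = 18.6 × 24.4 = 453.84 mm·m/s
Outflow: F_out = 16.1 × 13.2 = 212.52 mm·m/s
Steady-state rate R = (F_in − F_out)/L = (453.84 − 212.52) / 324000 m = 7.448e-04 mm/s.
R = 7.448e-04 × 3600 = 2.68 mm/hr.

R ≈ 2.68 mm/hr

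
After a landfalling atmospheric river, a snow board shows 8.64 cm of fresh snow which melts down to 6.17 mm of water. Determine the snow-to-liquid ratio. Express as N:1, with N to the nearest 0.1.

Ratio = snow depth / SWE = 86.4 mm / 6.17 mm = 14.0, i.e. 14.0:1.

ratio ≈ 14.0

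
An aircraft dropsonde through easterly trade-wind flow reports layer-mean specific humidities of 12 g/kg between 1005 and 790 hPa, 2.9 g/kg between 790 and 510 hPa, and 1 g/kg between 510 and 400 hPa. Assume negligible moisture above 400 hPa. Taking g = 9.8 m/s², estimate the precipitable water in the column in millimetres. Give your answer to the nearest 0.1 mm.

Precipitable water is the column-integrated vapour mass per unit area: PW = (1/g) Σ q̄ Δp, with q in kg/kg and Δp in Pa (1 kg/m² of water = 1 mm).
Layer 1005–790 hPa: Δp = 215 hPa = 21500 Pa, q̄ = 0.012 kg/kg → 0.012 × 21500 / 9.8 = 26.33 mm
Layer 790–510 hPa: Δp = 280 hPa = 28000 Pa, q̄ = 0.0029 kg/kg → 0.0029 × 28000 / 9.8 = 8.29 mm
Layer 510–400 hPa: Δp = 110 hPa = 11000 Pa, q̄ = 0.001 kg/kg → 0.001 × 11000 / 9.8 = 1.12 mm
PW = 26.33 + 8.29 + 1.12 = 35.74 ≈ 35.7 mm.

PW ≈ 35.7 mm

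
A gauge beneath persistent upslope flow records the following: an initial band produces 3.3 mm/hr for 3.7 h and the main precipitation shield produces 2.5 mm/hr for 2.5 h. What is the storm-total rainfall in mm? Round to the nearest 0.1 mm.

Total = Σ Rᵢ Δtᵢ = 3.3 × 3.7 + 2.5 × 2.5
      = 12.21 + 6.25 = 18.5 mm.

total ≈ 18.5 mm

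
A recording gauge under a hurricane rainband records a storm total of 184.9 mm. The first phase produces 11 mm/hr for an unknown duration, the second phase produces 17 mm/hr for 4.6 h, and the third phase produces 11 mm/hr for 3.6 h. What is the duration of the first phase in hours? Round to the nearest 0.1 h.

duration ≈ 6.1 h

Known phases: 17 × 4.6 + 11 × 3.6 = 78.2 + 39.6 = 117.8 mm.
Remaining depth = 184.9 − 117.8 = 67.1 mm.
Duration = 67.1 / 11 = 6.1 h.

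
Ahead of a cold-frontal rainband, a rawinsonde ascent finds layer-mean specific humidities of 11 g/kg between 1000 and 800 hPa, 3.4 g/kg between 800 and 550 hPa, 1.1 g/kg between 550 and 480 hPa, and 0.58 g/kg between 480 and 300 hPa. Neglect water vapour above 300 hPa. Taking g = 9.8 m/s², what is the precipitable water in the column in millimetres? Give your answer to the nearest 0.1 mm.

Precipitable water is the column-integrated vapour mass per unit area: PW = (1/g) Σ q̄ Δp, with q in kg/kg and Δp in Pa (1 kg/m² of water = 1 mm).
Layer 1000–800 hPa: Δp = 200 hPa = 20000 Pa, q̄ = 0.011 kg/kg → 0.011 × 20000 / 9.8 = 22.45 mm
Layer 800–550 hPa: Δp = 250 hPa = 25000 Pa, q̄ = 0.0034 kg/kg → 0.0034 × 25000 / 9.8 = 8.67 mm
Layer 550–480 hPa: Δp = 70 hPa = 7000 Pa, q̄ = 0.0011 kg/kg → 0.0011 × 7000 / 9.8 = 0.79 mm
Layer 480–300 hPa: Δp = 180 hPa = 18000 Pa, q̄ = 0.00058 kg/kg → 0.00058 × 18000 / 9.8 = 1.07 mm
PW = 22.45 + 8.67 + 0.79 + 1.07 = 32.98 ≈ 33.0 mm.

PW ≈ 33.0 mm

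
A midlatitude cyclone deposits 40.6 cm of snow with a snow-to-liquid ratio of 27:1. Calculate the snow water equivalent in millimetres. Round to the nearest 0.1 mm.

SWE = snow depth / ratio = 40.6 cm / 27 = 1.504 cm = 15.0 mm.

SWE ≈ 15.0 mm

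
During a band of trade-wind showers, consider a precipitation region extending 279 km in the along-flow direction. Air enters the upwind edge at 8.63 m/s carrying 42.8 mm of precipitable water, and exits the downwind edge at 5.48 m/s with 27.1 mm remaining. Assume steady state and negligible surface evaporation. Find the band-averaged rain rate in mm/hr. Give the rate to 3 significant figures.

Column moisture flux per unit crosswind length is F = V × PW.
Inflow: F_in = 8.63 × 42.8 = 369.364 mm·m/s
Outflow: F_out = 5.48 × 27.1 = 148.508 mm·m/s
Steady-state rate R = (F_in − F_out)/L = (369.364 − 148.508) / 279000 m = 7.916e-04 mm/s.
R = 7.916e-04 × 3600 = 2.85 mm/hr.

R ≈ 2.85 mm/hr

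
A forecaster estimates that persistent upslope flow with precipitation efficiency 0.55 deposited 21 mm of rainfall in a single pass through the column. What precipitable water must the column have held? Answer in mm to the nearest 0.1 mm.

PW = rainfall / ε = 21 / 0.55 = 38.2 mm.

PW ≈ 38.2 mm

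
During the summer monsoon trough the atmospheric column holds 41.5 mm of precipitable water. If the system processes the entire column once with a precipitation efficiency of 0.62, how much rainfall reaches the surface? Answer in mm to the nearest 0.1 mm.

Rainfall = ε × PW = 0.62 × 41.5 = 25.7 mm.

rainfall ≈ 25.7 mm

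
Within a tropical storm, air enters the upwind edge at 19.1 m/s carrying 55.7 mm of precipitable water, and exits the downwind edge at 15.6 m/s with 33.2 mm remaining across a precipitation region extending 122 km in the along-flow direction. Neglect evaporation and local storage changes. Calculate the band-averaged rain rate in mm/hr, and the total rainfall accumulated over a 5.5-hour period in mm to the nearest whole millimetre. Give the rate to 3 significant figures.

R ≈ 16.1 mm/hr; total ≈ 89 mm

Column moisture flux per unit crosswind length is F = V × PW.
Inflow: F_in = 19.1 × 55.7 = 1063.87 mm·m/s
Outflow: F_out = 15.6 × 33.2 = 517.92 mm·m/s
Steady-state rate R = (F_in − F_out)/L = (1063.87 − 517.92) / 122000 m = 4.475e-03 mm/s.
R = 4.475e-03 × 3600 = 16.1 mm/hr.
Over 5.5 h: total = 16.1 × 5.5 = 88.55 ≈ 89 mm.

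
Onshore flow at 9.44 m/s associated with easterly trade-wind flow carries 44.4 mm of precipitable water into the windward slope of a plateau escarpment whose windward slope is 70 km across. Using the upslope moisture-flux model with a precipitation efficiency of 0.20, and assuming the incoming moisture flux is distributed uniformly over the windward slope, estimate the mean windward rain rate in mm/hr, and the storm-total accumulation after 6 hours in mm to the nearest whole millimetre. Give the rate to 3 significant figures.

Incoming column moisture flux per unit ridge length: F = V × PW = 9.44 × 44.4 = 419.136 mm·m/s.
Spread over the 70 km slope with efficiency ε = 0.20: R = ε·F/W = 0.20 × 419.136 / 70000 m = 1.198e-03 mm/s.
R = 1.198e-03 × 3600 = 4.31 mm/hr.
Over 6 h: total = 4.31 × 6 = 25.86 ≈ 26 mm.

R ≈ 4.31 mm/hr; total ≈ 26 mm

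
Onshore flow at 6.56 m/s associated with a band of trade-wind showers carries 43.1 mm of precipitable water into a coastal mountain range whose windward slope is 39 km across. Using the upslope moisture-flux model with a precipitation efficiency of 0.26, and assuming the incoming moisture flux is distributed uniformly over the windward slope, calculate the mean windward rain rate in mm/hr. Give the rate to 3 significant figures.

Incoming column moisture flux per unit ridge length: F = V × PW = 6.56 × 43.1 = 282.736 mm·m/s.
Spread over the 39 km slope with efficiency ε = 0.26: R = ε·F/W = 0.26 × 282.736 / 39000 m = 1.885e-03 mm/s.
R = 1.885e-03 × 3600 = 6.79 mm/hr.

R ≈ 6.79 mm/hr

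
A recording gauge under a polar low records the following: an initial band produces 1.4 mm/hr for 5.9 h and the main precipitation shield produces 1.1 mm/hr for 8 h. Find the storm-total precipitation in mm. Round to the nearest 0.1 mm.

Total = Σ Rᵢ Δtᵢ = 1.4 × 5.9 + 1.1 × 8
      = 8.26 + 8.8 = 17.1 mm.

total ≈ 17.1 mm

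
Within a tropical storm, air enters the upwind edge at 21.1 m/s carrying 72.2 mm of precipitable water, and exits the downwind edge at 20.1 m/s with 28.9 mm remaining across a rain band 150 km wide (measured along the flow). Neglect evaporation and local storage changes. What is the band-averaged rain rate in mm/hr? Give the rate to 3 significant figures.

R ≈ 22.6 mm/hr

Column moisture flux per unit crosswind length is F = V × PW.
Inflow: F_in = 21.1 × 72.2 = 1523.42 mm·m/s
Outflow: F_out = 20.1 × 28.9 = 580.89 mm·m/s
Steady-state rate R = (F_in − F_out)/L = (1523.42 − 580.89) / 150000 m = 6.284e-03 mm/s.
R = 6.284e-03 × 3600 = 22.6 mm/hr.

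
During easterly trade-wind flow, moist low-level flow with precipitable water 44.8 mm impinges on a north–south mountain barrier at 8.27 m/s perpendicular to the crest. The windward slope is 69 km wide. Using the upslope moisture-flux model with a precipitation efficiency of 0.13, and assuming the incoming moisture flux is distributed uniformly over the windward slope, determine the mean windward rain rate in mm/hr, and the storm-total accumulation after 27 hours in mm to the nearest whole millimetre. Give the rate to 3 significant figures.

Incoming column moisture flux per unit ridge length: F = V × PW = 8.27 × 44.8 = 370.496 mm·m/s.
Spread over the 69 km slope with efficiency ε = 0.13: R = ε·F/W = 0.13 × 370.496 / 69000 m = 6.980e-04 mm/s.
R = 6.980e-04 × 3600 = 2.51 mm/hr.
Over 27 h: total = 2.51 × 27 = 67.77 ≈ 68 mm.

R ≈ 2.51 mm/hr; total ≈ 68 mm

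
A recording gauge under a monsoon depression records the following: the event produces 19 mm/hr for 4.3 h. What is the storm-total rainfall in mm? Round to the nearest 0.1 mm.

Total = Σ Rᵢ Δtᵢ = 19 × 4.3
      = 81.7 = 81.7 mm.

total ≈ 81.7 mm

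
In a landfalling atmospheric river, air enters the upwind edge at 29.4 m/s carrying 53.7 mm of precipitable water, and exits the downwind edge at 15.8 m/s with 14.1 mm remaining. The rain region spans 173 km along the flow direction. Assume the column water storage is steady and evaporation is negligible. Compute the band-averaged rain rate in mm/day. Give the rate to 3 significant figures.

R ≈ 677 mm/day

Column moisture flux per unit crosswind length is F = V × PW.
Inflow: F_in = 29.4 × 53.7 = 1578.78 mm·m/s
Outflow: F_out = 15.8 × 14.1 = 222.78 mm·m/s
Steady-state rate R = (F_in − F_out)/L = (1578.78 − 222.78) / 173000 m = 7.838e-03 mm/s.
R = 7.838e-03 × 3600 × 24 = 677 mm/day.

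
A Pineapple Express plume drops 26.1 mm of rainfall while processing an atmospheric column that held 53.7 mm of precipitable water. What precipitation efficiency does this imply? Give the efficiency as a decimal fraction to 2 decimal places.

ε ≈ 0.49

ε = rainfall / PW = 26.1 / 53.7 = 0.49.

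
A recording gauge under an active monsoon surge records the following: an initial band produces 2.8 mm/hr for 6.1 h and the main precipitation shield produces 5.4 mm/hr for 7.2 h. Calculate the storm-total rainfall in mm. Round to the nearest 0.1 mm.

Total = Σ Rᵢ Δtᵢ = 2.8 × 6.1 + 5.4 × 7.2
      = 17.08 + 38.88 = 56.0 mm.

total ≈ 56.0 mm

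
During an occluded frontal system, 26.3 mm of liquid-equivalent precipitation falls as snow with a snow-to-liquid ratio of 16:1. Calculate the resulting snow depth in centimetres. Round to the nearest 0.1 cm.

Snow depth = liquid × ratio = 26.3 mm × 16 = 420.8 mm = 42.1 cm.

snow depth ≈ 42.1 cm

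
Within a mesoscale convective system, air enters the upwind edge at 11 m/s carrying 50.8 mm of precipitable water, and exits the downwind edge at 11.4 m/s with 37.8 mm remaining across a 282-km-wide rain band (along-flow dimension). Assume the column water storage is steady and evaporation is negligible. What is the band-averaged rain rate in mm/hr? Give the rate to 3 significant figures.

Column moisture flux per unit crosswind length is F = V × PW.
Inflow: F_in = 11 × 50.8 = 558.8 mm·m/s
Outflow: F_out = 11.4 × 37.8 = 430.92 mm·m/s
Steady-state rate R = (F_in − F_out)/L = (558.8 − 430.92) / 282000 m = 4.535e-04 mm/s.
R = 4.535e-04 × 3600 = 1.63 mm/hr.

R ≈ 1.63 mm/hr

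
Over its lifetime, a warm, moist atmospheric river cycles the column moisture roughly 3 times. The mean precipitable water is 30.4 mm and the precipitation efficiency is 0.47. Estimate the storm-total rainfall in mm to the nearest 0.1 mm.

Each cycle deposits ε × PW = 0.47 × 30.4 = 14.288 mm.
Over 3 cycles: 3 × 14.288 = 42.9 mm.

rainfall ≈ 42.9 mm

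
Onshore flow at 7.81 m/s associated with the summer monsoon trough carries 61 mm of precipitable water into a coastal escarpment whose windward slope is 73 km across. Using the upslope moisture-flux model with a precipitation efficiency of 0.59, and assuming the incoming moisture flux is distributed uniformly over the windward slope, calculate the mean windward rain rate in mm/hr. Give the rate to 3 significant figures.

Incoming column moisture flux per unit ridge length: F = V × PW = 7.81 × 61 = 476.41 mm·m/s.
Spread over the 73 km slope with efficiency ε = 0.59: R = ε·F/W = 0.59 × 476.41 / 73000 m = 3.850e-03 mm/s.
R = 3.850e-03 × 3600 = 13.9 mm/hr.

R ≈ 13.9 mm/hr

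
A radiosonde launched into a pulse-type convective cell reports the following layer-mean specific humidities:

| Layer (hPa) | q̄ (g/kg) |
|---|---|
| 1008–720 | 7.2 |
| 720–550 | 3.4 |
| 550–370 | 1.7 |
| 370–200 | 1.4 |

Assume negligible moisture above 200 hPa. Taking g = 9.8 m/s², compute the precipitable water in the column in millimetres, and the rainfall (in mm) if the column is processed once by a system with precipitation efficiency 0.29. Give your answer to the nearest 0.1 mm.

Precipitable water is the column-integrated vapour mass per unit area: PW = (1/g) Σ q̄ Δp, with q in kg/kg and Δp in Pa (1 kg/m² of water = 1 mm).
Layer 1008–720 hPa: Δp = 288 hPa = 28800 Pa, q̄ = 0.0072 kg/kg → 0.0072 × 28800 / 9.8 = 21.16 mm
Layer 720–550 hPa: Δp = 170 hPa = 17000 Pa, q̄ = 0.0034 kg/kg → 0.0034 × 17000 / 9.8 = 5.90 mm
Layer 550–370 hPa: Δp = 180 hPa = 18000 Pa, q̄ = 0.0017 kg/kg → 0.0017 × 18000 / 9.8 = 3.12 mm
Layer 370–200 hPa: Δp = 170 hPa = 17000 Pa, q̄ = 0.0014 kg/kg → 0.0014 × 17000 / 9.8 = 2.43 mm
PW = 21.16 + 5.90 + 3.12 + 2.43 = 32.61 ≈ 32.6 mm.
Rainfall = ε × PW = 0.29 × 32.6 = 9.5 mm.

PW ≈ 32.6 mm; rainfall ≈ 9.5 mm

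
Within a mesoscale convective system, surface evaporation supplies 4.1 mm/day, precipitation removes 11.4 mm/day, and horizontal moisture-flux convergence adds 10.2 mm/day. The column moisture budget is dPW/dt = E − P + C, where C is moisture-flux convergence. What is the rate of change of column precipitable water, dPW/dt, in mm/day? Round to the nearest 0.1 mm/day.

dPW/dt ≈ 2.9 mm/day

dPW/dt = E − P + C = 4.1 − 11.4 + (10.2) = 2.9 mm/day.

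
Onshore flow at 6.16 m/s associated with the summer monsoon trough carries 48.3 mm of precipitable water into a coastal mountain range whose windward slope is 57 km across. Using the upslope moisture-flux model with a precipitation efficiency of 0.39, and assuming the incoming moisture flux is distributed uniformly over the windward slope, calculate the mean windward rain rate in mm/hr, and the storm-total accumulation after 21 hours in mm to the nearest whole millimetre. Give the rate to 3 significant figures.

R ≈ 7.33 mm/hr; total ≈ 154 mm

Incoming column moisture flux per unit ridge length: F = V × PW = 6.16 × 48.3 = 297.528 mm·m/s.
Spread over the 57 km slope with efficiency ε = 0.39: R = ε·F/W = 0.39 × 297.528 / 57000 m = 2.036e-03 mm/s.
R = 2.036e-03 × 3600 = 7.33 mm/hr.
Over 21 h: total = 7.33 × 21 = 153.93 ≈ 154 mm.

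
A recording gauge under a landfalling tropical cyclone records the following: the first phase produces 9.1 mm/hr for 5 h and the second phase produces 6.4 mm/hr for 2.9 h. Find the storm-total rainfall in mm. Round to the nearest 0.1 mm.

Total = Σ Rᵢ Δtᵢ = 9.1 × 5 + 6.4 × 2.9
      = 45.5 + 18.56 = 64.1 mm.

total ≈ 64.1 mm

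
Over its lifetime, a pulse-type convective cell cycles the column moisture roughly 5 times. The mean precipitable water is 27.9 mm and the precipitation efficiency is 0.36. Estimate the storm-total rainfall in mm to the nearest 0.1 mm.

rainfall ≈ 50.2 mm

Each cycle deposits ε × PW = 0.36 × 27.9 = 10.044 mm.
Over 5 cycles: 5 × 10.044 = 50.2 mm.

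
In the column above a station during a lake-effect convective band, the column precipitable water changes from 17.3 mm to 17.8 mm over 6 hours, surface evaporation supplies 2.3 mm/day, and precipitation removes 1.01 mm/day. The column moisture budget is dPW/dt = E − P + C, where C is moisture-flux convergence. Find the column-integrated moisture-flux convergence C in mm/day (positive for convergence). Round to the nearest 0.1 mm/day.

C ≈ 0.7 mm/day

dPW/dt = (17.8 − 17.3) mm / (6/24 day) = +2.000 mm/day.
C = dPW/dt − E + P = (+2.000) − 2.3 + 1.01 = 0.7 mm/day.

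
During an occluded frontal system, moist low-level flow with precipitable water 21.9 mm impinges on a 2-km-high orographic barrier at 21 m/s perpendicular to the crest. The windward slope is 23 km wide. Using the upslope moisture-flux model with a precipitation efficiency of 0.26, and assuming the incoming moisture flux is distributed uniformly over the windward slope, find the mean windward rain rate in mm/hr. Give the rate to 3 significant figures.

Incoming column moisture flux per unit ridge length: F = V × PW = 21 × 21.9 = 459.9 mm·m/s.
Spread over the 23 km slope with efficiency ε = 0.26: R = ε·F/W = 0.26 × 459.9 / 23000 m = 5.199e-03 mm/s.
R = 5.199e-03 × 3600 = 18.7 mm/hr.

R ≈ 18.7 mm/hr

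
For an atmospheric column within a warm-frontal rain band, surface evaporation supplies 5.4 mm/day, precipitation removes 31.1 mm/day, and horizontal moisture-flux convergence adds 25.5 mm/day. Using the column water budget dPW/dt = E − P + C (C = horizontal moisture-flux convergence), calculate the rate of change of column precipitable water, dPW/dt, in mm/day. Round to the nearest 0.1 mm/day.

dPW/dt = E − P + C = 5.4 − 31.1 + (25.5) = -0.2 mm/day.

dPW/dt ≈ -0.2 mm/day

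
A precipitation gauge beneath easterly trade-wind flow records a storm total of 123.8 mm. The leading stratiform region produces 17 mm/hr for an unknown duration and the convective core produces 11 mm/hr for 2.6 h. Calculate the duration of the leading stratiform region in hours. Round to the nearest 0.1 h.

Known phases: 11 × 2.6 = 28.6 mm.
Remaining depth = 123.8 − 28.6 = 95.2 mm.
Duration = 95.2 / 17 = 5.6 h.

duration ≈ 5.6 h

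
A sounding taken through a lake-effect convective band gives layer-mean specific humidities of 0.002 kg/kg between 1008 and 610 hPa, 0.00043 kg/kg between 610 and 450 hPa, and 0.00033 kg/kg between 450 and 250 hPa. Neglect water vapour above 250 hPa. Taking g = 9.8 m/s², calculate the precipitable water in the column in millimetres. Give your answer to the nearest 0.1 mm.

Precipitable water is the column-integrated vapour mass per unit area: PW = (1/g) Σ q̄ Δp, with q in kg/kg and Δp in Pa (1 kg/m² of water = 1 mm).
Layer 1008–610 hPa: Δp = 398 hPa = 39800 Pa, q̄ = 0.002 kg/kg → 0.002 × 39800 / 9.8 = 8.12 mm
Layer 610–450 hPa: Δp = 160 hPa = 16000 Pa, q̄ = 0.00043 kg/kg → 0.00043 × 16000 / 9.8 = 0.70 mm
Layer 450–250 hPa: Δp = 200 hPa = 20000 Pa, q̄ = 0.00033 kg/kg → 0.00033 × 20000 / 9.8 = 0.67 mm
PW = 8.12 + 0.70 + 0.67 = 9.49 ≈ 9.5 mm.

PW ≈ 9.5 mm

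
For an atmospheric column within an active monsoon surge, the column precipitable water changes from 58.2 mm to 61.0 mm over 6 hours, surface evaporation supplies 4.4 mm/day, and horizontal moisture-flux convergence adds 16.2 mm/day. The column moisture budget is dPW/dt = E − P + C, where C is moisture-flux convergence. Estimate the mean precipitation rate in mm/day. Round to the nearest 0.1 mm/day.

dPW/dt = (61.0 − 58.2) mm / (6/24 day) = +11.200 mm/day.
P = E + C − dPW/dt = 4.4 + (16.2) − (+11.200) = 9.4 mm/day.

P ≈ 9.4 mm/day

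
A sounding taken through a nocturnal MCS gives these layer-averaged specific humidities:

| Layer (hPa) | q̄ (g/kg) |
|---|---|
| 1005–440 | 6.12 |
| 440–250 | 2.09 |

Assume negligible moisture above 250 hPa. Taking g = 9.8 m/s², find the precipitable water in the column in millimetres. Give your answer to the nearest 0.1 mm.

Precipitable water is the column-integrated vapour mass per unit area: PW = (1/g) Σ q̄ Δp, with q in kg/kg and Δp in Pa (1 kg/m² of water = 1 mm).
Layer 1005–440 hPa: Δp = 565 hPa = 56500 Pa, q̄ = 0.00612 kg/kg → 0.00612 × 56500 / 9.8 = 35.28 mm
Layer 440–250 hPa: Δp = 190 hPa = 19000 Pa, q̄ = 0.00209 kg/kg → 0.00209 × 19000 / 9.8 = 4.05 mm
PW = 35.28 + 4.05 = 39.33 ≈ 39.3 mm.

PW ≈ 39.3 mm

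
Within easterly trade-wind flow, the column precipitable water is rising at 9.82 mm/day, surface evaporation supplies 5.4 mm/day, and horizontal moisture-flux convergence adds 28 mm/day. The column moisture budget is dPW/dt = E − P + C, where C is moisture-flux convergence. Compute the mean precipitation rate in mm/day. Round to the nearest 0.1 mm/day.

P ≈ 23.6 mm/day

dPW/dt = +9.82 mm/day.
P = E + C − dPW/dt = 5.4 + (28) − (+9.82) = 23.6 mm/day.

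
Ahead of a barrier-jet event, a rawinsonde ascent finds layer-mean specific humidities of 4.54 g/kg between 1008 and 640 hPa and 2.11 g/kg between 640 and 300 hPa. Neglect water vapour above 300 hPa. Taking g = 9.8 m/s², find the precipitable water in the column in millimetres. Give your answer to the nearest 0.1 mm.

PW ≈ 24.4 mm

Precipitable water is the column-integrated vapour mass per unit area: PW = (1/g) Σ q̄ Δp, with q in kg/kg and Δp in Pa (1 kg/m² of water = 1 mm).
Layer 1008–640 hPa: Δp = 368 hPa = 36800 Pa, q̄ = 0.00454 kg/kg → 0.00454 × 36800 / 9.8 = 17.05 mm
Layer 640–300 hPa: Δp = 340 hPa = 34000 Pa, q̄ = 0.00211 kg/kg → 0.00211 × 34000 / 9.8 = 7.32 mm
PW = 17.05 + 7.32 = 24.37 ≈ 24.4 mm.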